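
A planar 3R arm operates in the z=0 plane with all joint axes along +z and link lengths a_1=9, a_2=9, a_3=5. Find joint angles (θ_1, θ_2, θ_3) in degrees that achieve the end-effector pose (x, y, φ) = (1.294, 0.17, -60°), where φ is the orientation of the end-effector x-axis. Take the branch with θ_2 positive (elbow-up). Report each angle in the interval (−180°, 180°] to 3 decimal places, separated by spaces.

30.003 149.999 119.998

wrist centre = target − a_3·(cos φ, sin φ) = (-1.2060, 4.5001)
cos θ_2 = (21.7056−9²−9²)/(2·9·9) = -0.8660; θ_2 = 149.9988° (elbow-up)
β = atan2(4.5001,-1.2060) = 105.0023°; ψ = atan2(4.5002,1.2059) = 74.9994°
θ_1 = β − ψ = 30.0029°
θ_3 = φ − θ_1 − θ_2 = 119.9983° (wrapped to (-180°,180°])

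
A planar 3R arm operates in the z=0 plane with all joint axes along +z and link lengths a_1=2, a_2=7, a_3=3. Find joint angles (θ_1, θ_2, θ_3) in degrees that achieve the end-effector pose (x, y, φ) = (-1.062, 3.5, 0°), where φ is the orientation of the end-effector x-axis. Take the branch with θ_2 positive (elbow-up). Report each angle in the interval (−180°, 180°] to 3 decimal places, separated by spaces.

wrist centre = target − a_3·(cos φ, sin φ) = (-4.0620, 3.5000)
cos θ_2 = (28.7498−2²−7²)/(2·2·7) = -0.8661; θ_2 = 150.0059° (elbow-up)
β = atan2(3.5000,-4.0620) = 139.2503°; ψ = atan2(3.4994,-4.0625) = 139.2592°
θ_1 = β − ψ = -0.0088°
θ_3 = φ − θ_1 − θ_2 = -149.9971° (wrapped to (-180°,180°])

-0.009 150.006 -149.997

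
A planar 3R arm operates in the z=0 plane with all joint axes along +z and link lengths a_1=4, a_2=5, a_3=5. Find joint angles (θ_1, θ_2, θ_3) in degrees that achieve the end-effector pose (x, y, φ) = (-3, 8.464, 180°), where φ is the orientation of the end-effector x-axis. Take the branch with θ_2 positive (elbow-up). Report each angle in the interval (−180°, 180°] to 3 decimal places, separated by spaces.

59.997 30.005 89.998

wrist centre = target − a_3·(cos φ, sin φ) = (2.0000, 8.4640)
cos θ_2 = (75.6393−4²−5²)/(2·4·5) = 0.8660; θ_2 = 30.0049° (elbow-up)
β = atan2(8.4640,2.0000) = 76.7052°; ψ = atan2(2.5004,8.3299) = 16.7081°
θ_1 = β − ψ = 59.9971°
θ_3 = φ − θ_1 − θ_2 = 89.9980° (wrapped to (-180°,180°])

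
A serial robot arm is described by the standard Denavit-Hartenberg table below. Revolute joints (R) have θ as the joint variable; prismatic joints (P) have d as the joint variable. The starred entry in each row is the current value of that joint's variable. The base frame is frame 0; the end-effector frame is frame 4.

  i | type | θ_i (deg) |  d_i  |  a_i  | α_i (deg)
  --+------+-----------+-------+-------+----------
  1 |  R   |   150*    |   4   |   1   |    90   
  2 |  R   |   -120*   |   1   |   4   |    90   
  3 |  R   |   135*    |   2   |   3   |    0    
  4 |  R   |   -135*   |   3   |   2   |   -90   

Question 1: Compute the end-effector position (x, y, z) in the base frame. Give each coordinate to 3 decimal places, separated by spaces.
6.124 0.068 3.141

after link 1: o_1 = (-0.8660, 0.5000, 4.0000)
after link 2: o_2 = (1.3660, 0.3660, 0.5359)
after link 3: o_3 = (3.0081, 1.8674, 3.3730)
after link 4: o_4 = (6.1242, 0.0684, 3.1410)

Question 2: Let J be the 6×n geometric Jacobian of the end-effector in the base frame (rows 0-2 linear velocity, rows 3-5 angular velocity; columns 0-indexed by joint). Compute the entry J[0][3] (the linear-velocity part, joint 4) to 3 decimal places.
1.000

axis z_3 = (0.7500,-0.4330,0.5000); lever o_n−o_3 = (3.1160,-1.7990,-0.2321)
cross product → J_v[:, 3] = (1.0000,1.7321,0.0000)
J_ω[:, 3] = z_3
entry J[0][3] = 1.0000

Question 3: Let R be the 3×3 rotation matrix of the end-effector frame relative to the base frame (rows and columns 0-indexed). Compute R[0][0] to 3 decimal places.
End-effector x-axis (col 0 of R) = (0.4330,-0.2500,-0.8660)
R[0][0] = 0.4330

0.433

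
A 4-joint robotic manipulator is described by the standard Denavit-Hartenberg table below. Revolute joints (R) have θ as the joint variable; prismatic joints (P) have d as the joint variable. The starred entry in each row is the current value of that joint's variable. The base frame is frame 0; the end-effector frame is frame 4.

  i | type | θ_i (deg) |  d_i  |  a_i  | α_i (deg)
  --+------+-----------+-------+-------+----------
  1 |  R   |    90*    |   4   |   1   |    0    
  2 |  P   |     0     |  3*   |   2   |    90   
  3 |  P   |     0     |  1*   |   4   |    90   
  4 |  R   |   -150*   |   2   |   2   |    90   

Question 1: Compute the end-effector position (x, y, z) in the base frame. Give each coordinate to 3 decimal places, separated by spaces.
after link 1: o_1 = (0.0000, 1.0000, 4.0000)
after link 2: o_2 = (0.0000, 3.0000, 7.0000)
after link 3: o_3 = (1.0000, 7.0000, 7.0000)
after link 4: o_4 = (0.0000, 5.2679, 5.0000)

0.000 5.268 5.000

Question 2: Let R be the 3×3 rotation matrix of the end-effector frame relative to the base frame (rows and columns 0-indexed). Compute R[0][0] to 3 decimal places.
End-effector x-axis (col 0 of R) = (-0.5000,-0.8660,-0.0000)
R[0][0] = -0.5000

-0.500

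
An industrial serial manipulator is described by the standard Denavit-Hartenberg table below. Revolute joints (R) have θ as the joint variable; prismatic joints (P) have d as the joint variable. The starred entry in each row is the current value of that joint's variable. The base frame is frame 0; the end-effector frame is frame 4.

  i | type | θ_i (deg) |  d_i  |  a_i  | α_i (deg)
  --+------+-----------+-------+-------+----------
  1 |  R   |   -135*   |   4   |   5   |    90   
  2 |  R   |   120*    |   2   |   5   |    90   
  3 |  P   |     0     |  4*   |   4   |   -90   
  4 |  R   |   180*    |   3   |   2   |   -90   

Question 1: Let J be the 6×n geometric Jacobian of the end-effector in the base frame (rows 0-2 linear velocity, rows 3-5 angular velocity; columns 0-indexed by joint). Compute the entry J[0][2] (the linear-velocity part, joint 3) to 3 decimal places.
prismatic axis z_2 = (-0.6124,-0.6124,0.5000)
J_v[:, 2] = z_2; J_ω[:, 2] = (0,0,0)
entry J[0][2] = -0.6124

-0.612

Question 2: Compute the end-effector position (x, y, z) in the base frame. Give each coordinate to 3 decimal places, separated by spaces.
after link 1: o_1 = (-3.5355, -3.5355, 4.0000)
after link 2: o_2 = (-3.1820, -0.3536, 8.3301)
after link 3: o_3 = (-4.2173, -1.3888, 13.7942)
after link 4: o_4 = (-7.0457, 0.0254, 12.0622)

-7.046 0.025 12.062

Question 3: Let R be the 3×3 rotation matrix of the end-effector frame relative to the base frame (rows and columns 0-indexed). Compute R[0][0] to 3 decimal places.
End-effector x-axis (col 0 of R) = (-0.3536,-0.3536,-0.8660)
R[0][0] = -0.3536

-0.354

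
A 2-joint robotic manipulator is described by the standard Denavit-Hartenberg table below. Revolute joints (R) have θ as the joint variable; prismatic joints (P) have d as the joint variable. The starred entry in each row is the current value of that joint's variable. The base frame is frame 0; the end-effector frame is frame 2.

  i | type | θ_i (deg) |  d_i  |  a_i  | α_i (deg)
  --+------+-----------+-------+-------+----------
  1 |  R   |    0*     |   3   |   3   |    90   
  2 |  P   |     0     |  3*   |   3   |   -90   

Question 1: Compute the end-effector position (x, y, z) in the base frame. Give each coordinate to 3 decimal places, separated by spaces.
after link 1: o_1 = (3.0000, 0.0000, 3.0000)
after link 2: o_2 = (6.0000, -3.0000, 3.0000)

6.000 -3.000 3.000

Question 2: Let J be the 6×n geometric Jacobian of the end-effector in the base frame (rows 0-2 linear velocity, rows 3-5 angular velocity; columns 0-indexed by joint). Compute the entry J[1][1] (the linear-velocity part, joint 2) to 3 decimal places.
prismatic axis z_1 = (0.0000,-1.0000,0.0000)
J_v[:, 1] = z_1; J_ω[:, 1] = (0,0,0)
entry J[1][1] = -1.0000

-1.000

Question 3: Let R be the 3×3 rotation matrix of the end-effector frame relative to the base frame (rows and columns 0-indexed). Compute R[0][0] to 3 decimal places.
End-effector x-axis (col 0 of R) = (1.0000,0.0000,0.0000)
R[0][0] = 1.0000

1.000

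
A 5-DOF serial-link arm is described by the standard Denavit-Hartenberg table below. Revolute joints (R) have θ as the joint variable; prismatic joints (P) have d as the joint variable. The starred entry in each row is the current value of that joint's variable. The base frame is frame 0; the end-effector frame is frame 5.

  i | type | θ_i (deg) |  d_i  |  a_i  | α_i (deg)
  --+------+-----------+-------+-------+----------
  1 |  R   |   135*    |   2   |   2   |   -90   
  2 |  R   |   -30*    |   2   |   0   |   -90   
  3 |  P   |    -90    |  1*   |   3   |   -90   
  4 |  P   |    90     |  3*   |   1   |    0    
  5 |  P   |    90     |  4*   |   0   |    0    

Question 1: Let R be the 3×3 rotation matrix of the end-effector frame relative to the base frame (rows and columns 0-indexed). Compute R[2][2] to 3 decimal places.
End-effector z-axis (col 2 of R) = (-0.6124,0.6124,0.5000)
R[2][2] = 0.5000

0.500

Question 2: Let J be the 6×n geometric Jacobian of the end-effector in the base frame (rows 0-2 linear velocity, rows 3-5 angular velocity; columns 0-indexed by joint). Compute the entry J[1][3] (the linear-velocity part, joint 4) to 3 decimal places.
0.612

prismatic axis z_3 = (-0.6124,0.6124,0.5000)
J_v[:, 3] = z_3; J_ω[:, 3] = (0,0,0)
entry J[1][3] = 0.6124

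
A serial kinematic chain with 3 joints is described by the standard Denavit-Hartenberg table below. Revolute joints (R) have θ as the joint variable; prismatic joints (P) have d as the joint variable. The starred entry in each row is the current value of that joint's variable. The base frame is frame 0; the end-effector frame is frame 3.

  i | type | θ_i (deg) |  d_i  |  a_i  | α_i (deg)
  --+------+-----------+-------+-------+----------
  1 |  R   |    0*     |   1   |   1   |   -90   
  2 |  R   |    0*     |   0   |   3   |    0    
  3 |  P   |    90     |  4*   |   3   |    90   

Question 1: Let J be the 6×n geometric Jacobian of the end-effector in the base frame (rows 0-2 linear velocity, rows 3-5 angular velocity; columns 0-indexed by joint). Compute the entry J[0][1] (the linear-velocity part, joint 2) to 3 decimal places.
axis z_1 = (0.0000,1.0000,0.0000); lever o_n−o_1 = (3.0000,4.0000,-3.0000)
cross product → J_v[:, 1] = (-3.0000,0.0000,-3.0000)
J_ω[:, 1] = z_1
entry J[0][1] = -3.0000

-3.000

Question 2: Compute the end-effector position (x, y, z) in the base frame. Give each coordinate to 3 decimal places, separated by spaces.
after link 1: o_1 = (1.0000, 0.0000, 1.0000)
after link 2: o_2 = (4.0000, 0.0000, 1.0000)
after link 3: o_3 = (4.0000, 4.0000, -2.0000)

4.000 4.000 -2.000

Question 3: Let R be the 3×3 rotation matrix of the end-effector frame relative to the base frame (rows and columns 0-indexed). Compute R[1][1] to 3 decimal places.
End-effector y-axis (col 1 of R) = (-0.0000,1.0000,0.0000)
R[1][1] = 1.0000

1.000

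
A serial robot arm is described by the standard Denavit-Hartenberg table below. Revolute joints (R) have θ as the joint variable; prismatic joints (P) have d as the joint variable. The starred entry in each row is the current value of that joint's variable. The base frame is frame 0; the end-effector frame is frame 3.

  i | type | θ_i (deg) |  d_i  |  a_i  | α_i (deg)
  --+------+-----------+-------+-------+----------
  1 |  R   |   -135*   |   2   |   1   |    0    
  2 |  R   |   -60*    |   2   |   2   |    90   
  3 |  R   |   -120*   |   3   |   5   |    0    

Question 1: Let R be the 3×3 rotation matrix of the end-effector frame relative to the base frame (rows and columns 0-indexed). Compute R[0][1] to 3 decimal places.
End-effector y-axis (col 1 of R) = (-0.8365,0.2241,-0.5000)
R[0][1] = -0.8365

-0.837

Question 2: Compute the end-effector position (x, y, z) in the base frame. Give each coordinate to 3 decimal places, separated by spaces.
after link 1: o_1 = (-0.7071, -0.7071, 2.0000)
after link 2: o_2 = (-2.6390, -0.1895, 4.0000)
after link 3: o_3 = (0.5523, 2.0613, -0.3301)

0.552 2.061 -0.330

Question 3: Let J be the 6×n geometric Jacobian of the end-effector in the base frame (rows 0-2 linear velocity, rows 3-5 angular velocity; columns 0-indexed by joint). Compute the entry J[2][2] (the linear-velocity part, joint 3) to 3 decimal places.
-2.500

axis z_2 = (0.2588,0.9659,0.0000); lever o_n−o_2 = (3.1913,2.2507,-4.3301)
cross product → J_v[:, 2] = (-4.1826,1.1207,-2.5000)
J_ω[:, 2] = z_2
entry J[2][2] = -2.5000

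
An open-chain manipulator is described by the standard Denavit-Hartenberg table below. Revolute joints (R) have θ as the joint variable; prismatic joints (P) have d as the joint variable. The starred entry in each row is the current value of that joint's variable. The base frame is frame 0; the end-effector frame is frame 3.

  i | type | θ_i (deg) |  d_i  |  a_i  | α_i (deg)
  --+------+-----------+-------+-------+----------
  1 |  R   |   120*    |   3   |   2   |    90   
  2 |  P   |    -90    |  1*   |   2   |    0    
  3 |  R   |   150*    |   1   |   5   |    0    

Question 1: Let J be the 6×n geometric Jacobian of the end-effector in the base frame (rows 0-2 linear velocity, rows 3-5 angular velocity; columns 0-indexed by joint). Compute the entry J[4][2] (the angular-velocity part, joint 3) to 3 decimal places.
axis z_2 = (0.8660,0.5000,0.0000); lever o_n−o_2 = (-0.3840,2.6651,4.3301)
cross product → J_v[:, 2] = (2.1651,-3.7500,2.5000)
J_ω[:, 2] = z_2
entry J[4][2] = 0.5000

0.500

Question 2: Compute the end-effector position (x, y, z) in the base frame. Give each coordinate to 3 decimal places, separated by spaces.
-0.518 4.897 5.330

after link 1: o_1 = (-1.0000, 1.7321, 3.0000)
after link 2: o_2 = (-0.1340, 2.2321, 1.0000)
after link 3: o_3 = (-0.5179, 4.8971, 5.3301)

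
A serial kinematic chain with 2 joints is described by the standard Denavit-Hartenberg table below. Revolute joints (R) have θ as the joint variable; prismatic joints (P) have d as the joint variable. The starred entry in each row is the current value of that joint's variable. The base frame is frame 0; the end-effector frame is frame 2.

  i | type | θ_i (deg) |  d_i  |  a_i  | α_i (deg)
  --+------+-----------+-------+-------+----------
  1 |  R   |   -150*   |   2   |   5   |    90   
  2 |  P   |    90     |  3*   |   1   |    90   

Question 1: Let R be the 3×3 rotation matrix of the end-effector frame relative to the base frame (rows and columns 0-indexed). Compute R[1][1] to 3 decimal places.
0.866

End-effector y-axis (col 1 of R) = (-0.5000,0.8660,0.0000)
R[1][1] = 0.8660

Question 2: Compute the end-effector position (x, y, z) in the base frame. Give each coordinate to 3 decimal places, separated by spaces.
after link 1: o_1 = (-4.3301, -2.5000, 2.0000)
after link 2: o_2 = (-5.8301, 0.0981, 3.0000)

-5.830 0.098 3.000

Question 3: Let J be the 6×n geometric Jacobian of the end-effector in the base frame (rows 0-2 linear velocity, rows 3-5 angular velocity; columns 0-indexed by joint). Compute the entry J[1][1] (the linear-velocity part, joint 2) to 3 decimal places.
prismatic axis z_1 = (-0.5000,0.8660,0.0000)
J_v[:, 1] = z_1; J_ω[:, 1] = (0,0,0)
entry J[1][1] = 0.8660

0.866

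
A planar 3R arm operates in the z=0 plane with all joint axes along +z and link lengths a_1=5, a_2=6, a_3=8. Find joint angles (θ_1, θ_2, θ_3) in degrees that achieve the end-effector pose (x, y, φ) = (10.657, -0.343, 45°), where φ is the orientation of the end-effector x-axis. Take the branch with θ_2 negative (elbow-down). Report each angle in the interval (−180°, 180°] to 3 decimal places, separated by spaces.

wrist centre = target − a_3·(cos φ, sin φ) = (5.0001, -5.9999)
cos θ_2 = (60.9997−5²−6²)/(2·5·6) = -0.0000; θ_2 = -90.0003° (elbow-down)
β = atan2(-5.9999,5.0001) = -50.1929°; ψ = atan2(-6.0000,5.0000) = -50.1946°
θ_1 = β − ψ = 0.0017°
θ_3 = φ − θ_1 − θ_2 = 134.9986° (wrapped to (-180°,180°])

0.002 -90.000 134.999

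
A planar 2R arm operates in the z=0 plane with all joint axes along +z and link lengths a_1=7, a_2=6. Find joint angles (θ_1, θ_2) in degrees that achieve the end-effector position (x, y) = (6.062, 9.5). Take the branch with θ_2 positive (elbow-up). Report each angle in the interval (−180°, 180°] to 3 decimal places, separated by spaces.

30.000 60.002

cos θ_2 = (126.9978−7²−6²)/(2·7·6) = 0.5000; θ_2 = 60.0017° (elbow-up)
β = atan2(9.5000,6.0620) = 57.4578°; ψ = atan2(5.1962,9.9998) = 27.4578°
θ_1 = β − ψ = 30.0000°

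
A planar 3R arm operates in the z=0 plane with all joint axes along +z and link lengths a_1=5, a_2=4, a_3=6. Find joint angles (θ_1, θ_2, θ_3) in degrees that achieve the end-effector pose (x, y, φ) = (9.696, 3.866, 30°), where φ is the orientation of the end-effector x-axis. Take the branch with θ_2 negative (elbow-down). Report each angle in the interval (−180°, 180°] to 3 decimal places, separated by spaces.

60.001 -120.002 90.002

wrist centre = target − a_3·(cos φ, sin φ) = (4.4998, 0.8660)
cos θ_2 = (20.9986−5²−4²)/(2·5·4) = -0.5000; θ_2 = -120.0023° (elbow-down)
β = atan2(0.8660,4.4998) = 10.8934°; ψ = atan2(-3.4640,2.9999) = -49.1073°
θ_1 = β − ψ = 60.0007°
θ_3 = φ − θ_1 − θ_2 = 90.0016° (wrapped to (-180°,180°])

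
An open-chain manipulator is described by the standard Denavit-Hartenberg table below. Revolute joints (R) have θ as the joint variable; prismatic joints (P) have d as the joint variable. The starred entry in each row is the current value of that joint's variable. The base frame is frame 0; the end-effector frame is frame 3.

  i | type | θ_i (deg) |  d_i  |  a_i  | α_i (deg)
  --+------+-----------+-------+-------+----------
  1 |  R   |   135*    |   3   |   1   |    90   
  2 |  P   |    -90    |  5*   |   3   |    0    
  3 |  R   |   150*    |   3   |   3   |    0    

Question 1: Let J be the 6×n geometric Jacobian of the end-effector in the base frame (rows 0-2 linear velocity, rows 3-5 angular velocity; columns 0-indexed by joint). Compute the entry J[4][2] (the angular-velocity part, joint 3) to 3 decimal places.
0.707

axis z_2 = (0.7071,0.7071,0.0000); lever o_n−o_2 = (1.0607,3.1820,2.5981)
cross product → J_v[:, 2] = (1.8371,-1.8371,1.5000)
J_ω[:, 2] = z_2
entry J[4][2] = 0.7071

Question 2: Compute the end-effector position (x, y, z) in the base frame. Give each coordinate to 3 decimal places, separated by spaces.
after link 1: o_1 = (-0.7071, 0.7071, 3.0000)
after link 2: o_2 = (2.8284, 4.2426, 0.0000)
after link 3: o_3 = (3.8891, 7.4246, 2.5981)

3.889 7.425 2.598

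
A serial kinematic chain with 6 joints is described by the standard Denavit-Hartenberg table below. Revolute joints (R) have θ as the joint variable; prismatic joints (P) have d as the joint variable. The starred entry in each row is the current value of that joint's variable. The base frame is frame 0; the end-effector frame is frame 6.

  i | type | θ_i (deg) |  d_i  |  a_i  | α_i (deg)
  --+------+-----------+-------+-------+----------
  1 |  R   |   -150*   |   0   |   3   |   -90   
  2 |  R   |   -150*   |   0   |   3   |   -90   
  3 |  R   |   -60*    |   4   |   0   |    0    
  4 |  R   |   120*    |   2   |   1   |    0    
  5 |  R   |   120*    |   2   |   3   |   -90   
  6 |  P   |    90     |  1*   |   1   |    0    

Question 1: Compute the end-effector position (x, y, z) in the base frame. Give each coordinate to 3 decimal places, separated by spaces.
after link 1: o_1 = (-2.5981, -1.5000, 0.0000)
after link 2: o_2 = (-0.3481, -0.2010, 1.5000)
after link 3: o_3 = (-2.0801, -1.2010, 4.9641)
after link 4: o_4 = (-3.0042, -0.7345, 6.9462)
after link 5: o_5 = (-6.1202, -2.5335, 7.1782)
after link 6: o_6 = (-5.1872, -3.1495, 6.3122)

-5.187 -3.150 6.312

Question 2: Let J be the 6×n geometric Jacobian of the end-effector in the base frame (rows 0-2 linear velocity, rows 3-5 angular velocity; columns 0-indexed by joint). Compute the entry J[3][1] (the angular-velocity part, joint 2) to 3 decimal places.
axis z_1 = (0.5000,-0.8660,0.0000); lever o_n−o_1 = (-2.5891,-1.6495,6.3122)
cross product → J_v[:, 1] = (-5.4665,-3.1561,-3.0670)
J_ω[:, 1] = z_1
entry J[3][1] = 0.5000

0.500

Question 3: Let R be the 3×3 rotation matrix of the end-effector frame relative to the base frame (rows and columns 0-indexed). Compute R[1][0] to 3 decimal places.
0.250

End-effector x-axis (col 0 of R) = (0.4330,0.2500,-0.8660)
R[1][0] = 0.2500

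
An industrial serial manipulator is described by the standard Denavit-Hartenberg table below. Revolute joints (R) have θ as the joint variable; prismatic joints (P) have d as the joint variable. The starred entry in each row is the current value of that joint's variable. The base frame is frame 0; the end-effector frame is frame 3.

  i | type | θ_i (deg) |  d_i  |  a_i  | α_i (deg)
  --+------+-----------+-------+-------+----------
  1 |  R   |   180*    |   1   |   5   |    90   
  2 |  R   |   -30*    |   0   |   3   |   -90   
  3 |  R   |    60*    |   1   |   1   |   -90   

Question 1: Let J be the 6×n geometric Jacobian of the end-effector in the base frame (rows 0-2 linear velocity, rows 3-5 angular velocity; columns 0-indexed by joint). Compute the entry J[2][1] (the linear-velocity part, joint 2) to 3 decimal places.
axis z_1 = (0.0000,1.0000,0.0000); lever o_n−o_1 = (-3.5311,-0.8660,-0.8840)
cross product → J_v[:, 1] = (-0.8840,-0.0000,3.5311)
J_ω[:, 1] = z_1
entry J[2][1] = 3.5311

3.531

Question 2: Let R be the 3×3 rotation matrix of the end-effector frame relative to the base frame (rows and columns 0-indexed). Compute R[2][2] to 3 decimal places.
0.433

End-effector z-axis (col 2 of R) = (0.7500,-0.5000,0.4330)
R[2][2] = 0.4330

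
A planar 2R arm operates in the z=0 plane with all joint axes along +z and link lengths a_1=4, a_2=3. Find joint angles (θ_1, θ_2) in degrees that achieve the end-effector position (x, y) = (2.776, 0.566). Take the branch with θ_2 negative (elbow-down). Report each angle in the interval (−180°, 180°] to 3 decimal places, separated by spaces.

59.996 -135.010

cos θ_2 = (8.0265−4²−3²)/(2·4·3) = -0.7072; θ_2 = -135.0098° (elbow-down)
β = atan2(0.5660,2.7760) = 11.5241°; ψ = atan2(-2.1210,1.8783) = -48.4719°
θ_1 = β − ψ = 59.9961°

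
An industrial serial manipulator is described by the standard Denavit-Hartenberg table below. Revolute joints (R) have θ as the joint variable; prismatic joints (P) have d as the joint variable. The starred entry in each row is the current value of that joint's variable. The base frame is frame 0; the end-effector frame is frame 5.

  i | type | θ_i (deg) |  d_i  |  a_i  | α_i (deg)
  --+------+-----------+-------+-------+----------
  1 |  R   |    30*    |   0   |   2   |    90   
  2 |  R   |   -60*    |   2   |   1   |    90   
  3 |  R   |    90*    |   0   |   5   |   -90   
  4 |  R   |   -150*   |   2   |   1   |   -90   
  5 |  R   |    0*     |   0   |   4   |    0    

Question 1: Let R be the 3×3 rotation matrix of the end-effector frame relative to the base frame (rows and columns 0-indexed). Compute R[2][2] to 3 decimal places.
-0.433

End-effector z-axis (col 2 of R) = (-0.3995,-0.8080,-0.4330)
R[2][2] = -0.4330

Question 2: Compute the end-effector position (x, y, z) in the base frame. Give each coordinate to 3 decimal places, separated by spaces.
after link 1: o_1 = (1.7321, 1.0000, 0.0000)
after link 2: o_2 = (3.1651, -0.4821, -0.8660)
after link 3: o_3 = (5.6651, -4.8122, -0.8660)
after link 4: o_4 = (3.9910, -4.7787, 0.6160)
after link 5: o_5 = (0.7590, -2.6447, -0.3840)

0.759 -2.645 -0.384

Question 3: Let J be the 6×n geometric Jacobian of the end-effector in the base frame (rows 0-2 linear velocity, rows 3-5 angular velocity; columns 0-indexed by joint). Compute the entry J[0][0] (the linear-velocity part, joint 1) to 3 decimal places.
axis z_0 = ẑ; lever o_n−o_0 = (0.7590,-2.6447,-0.3840)
cross product → J_v[:, 0] = (2.6447,0.7590,-0.0000)
J_ω[:, 0] = z_0
entry J[0][0] = 2.6447

2.645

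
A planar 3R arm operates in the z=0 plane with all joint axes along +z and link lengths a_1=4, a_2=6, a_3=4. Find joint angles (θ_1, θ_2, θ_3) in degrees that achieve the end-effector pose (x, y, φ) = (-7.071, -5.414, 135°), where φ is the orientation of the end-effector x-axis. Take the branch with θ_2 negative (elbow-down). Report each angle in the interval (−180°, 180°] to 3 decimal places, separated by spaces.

wrist centre = target − a_3·(cos φ, sin φ) = (-4.2426, -8.2424)
cos θ_2 = (85.9370−4²−6²)/(2·4·6) = 0.7070; θ_2 = -45.0069° (elbow-down)
β = atan2(-8.2424,-4.2426) = -117.2360°; ψ = atan2(-4.2432,8.2421) = -27.2400°
θ_1 = β − ψ = -89.9960°
θ_3 = φ − θ_1 − θ_2 = -89.9971° (wrapped to (-180°,180°])

-89.996 -45.007 -89.997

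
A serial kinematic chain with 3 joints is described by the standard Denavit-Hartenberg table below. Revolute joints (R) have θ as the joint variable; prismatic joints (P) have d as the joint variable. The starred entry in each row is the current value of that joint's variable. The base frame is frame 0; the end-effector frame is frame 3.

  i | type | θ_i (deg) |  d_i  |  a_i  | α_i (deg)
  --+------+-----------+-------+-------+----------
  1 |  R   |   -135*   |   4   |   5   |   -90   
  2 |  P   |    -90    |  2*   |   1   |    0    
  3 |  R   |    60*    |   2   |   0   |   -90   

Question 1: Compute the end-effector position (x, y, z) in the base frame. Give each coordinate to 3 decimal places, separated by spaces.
after link 1: o_1 = (-3.5355, -3.5355, 4.0000)
after link 2: o_2 = (-2.1213, -4.9497, 5.0000)
after link 3: o_3 = (-0.7071, -6.3640, 5.0000)

-0.707 -6.364 5.000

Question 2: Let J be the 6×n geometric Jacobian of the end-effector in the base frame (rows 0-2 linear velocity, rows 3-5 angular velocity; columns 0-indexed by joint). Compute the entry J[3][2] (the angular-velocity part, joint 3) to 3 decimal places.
0.707

axis z_2 = (0.7071,-0.7071,0.0000); lever o_n−o_2 = (1.4142,-1.4142,0.0000)
cross product → J_v[:, 2] = (0.0000,0.0000,0.0000)
J_ω[:, 2] = z_2
entry J[3][2] = 0.7071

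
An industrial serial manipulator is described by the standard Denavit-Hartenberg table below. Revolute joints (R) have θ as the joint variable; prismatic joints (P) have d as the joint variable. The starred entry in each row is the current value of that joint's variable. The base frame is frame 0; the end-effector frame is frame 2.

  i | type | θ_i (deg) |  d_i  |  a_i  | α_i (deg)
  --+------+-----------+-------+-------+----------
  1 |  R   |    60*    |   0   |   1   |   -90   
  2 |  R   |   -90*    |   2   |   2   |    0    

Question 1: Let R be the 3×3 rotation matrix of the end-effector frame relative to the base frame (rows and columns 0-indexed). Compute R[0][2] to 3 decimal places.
End-effector z-axis (col 2 of R) = (-0.8660,0.5000,0.0000)
R[0][2] = -0.8660

-0.866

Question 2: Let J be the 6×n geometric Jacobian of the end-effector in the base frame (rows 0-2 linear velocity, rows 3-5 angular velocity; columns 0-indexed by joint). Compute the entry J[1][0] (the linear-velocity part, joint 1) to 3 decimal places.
axis z_0 = ẑ; lever o_n−o_0 = (-1.2321,1.8660,2.0000)
cross product → J_v[:, 0] = (-1.8660,-1.2321,0.0000)
J_ω[:, 0] = z_0
entry J[1][0] = -1.2321

-1.232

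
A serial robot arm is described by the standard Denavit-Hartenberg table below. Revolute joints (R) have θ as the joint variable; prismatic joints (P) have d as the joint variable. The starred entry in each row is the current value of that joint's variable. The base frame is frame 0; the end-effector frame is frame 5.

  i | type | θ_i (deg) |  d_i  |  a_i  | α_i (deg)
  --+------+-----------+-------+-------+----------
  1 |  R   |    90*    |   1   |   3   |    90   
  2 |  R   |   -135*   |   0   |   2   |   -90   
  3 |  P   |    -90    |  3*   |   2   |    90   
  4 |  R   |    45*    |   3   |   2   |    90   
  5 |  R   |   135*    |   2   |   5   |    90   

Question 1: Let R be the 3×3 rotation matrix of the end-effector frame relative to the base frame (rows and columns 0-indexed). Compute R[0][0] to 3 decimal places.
End-effector x-axis (col 0 of R) = (-0.5000,0.1464,0.8536)
R[0][0] = -0.5000

-0.500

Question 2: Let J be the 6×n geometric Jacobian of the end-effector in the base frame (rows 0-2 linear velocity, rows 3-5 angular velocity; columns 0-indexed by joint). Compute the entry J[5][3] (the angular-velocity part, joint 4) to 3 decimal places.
0.707

axis z_3 = (0.0000,0.7071,0.7071); lever o_n−o_3 = (0.3284,2.8536,6.3891)
cross product → J_v[:, 3] = (2.5000,0.2322,-0.2322)
J_ω[:, 3] = z_3
entry J[5][3] = 0.7071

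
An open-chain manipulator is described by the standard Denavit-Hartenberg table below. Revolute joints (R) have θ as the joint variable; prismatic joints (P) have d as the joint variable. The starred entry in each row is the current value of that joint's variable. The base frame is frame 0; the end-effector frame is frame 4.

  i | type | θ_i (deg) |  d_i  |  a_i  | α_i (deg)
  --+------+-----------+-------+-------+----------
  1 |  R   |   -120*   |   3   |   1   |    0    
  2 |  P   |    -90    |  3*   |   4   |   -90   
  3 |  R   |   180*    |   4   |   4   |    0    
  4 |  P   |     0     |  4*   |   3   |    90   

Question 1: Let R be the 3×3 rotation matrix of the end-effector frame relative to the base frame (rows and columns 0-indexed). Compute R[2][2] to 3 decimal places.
End-effector z-axis (col 2 of R) = (-0.0000,-0.0000,-1.0000)
R[2][2] = -1.0000

-1.000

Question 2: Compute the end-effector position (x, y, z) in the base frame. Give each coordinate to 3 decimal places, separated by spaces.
after link 1: o_1 = (-0.5000, -0.8660, 3.0000)
after link 2: o_2 = (-3.9641, 1.1340, 6.0000)
after link 3: o_3 = (-2.5000, -4.3301, 6.0000)
after link 4: o_4 = (-1.9019, -9.2942, 6.0000)

-1.902 -9.294 6.000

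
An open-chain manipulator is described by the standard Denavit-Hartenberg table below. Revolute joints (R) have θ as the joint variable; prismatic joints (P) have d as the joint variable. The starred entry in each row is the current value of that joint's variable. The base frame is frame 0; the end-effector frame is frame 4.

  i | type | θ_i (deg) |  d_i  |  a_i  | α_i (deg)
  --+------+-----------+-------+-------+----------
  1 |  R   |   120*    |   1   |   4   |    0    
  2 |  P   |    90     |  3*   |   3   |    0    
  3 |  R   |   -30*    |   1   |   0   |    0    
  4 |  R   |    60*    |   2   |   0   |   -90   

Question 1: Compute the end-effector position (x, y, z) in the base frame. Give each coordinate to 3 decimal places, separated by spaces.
-4.598 1.964 7.000

after link 1: o_1 = (-2.0000, 3.4641, 1.0000)
after link 2: o_2 = (-4.5981, 1.9641, 4.0000)
after link 3: o_3 = (-4.5981, 1.9641, 5.0000)
after link 4: o_4 = (-4.5981, 1.9641, 7.0000)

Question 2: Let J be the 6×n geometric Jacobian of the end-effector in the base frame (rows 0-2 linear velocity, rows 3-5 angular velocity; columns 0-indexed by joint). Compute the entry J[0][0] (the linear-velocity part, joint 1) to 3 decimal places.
axis z_0 = ẑ; lever o_n−o_0 = (-4.5981,1.9641,7.0000)
cross product → J_v[:, 0] = (-1.9641,-4.5981,0.0000)
J_ω[:, 0] = z_0
entry J[0][0] = -1.9641

-1.964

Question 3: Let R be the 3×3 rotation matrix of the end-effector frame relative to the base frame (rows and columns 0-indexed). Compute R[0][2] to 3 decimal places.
End-effector z-axis (col 2 of R) = (0.8660,-0.5000,0.0000)
R[0][2] = 0.8660

0.866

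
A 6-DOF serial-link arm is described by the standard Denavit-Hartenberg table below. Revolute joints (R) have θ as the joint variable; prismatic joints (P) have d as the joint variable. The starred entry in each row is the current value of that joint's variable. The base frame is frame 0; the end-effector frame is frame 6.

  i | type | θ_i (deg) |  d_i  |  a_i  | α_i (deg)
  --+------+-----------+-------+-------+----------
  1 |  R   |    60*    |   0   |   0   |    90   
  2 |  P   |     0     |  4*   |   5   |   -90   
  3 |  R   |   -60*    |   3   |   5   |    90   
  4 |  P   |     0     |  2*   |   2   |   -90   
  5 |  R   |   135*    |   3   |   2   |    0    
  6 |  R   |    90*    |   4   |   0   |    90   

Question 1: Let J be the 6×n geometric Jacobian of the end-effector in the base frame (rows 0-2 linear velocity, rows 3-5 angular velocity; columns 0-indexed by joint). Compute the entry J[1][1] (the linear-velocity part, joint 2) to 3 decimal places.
-0.500

prismatic axis z_1 = (0.8660,-0.5000,0.0000)
J_v[:, 1] = z_1; J_ω[:, 1] = (0,0,0)
entry J[1][1] = -0.5000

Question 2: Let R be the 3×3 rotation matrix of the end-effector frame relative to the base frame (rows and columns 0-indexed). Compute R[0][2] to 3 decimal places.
-0.707

End-effector z-axis (col 2 of R) = (-0.7071,0.7071,0.0000)
R[0][2] = -0.7071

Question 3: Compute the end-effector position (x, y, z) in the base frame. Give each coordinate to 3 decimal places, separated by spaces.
11.550 1.744 10.000

after link 1: o_1 = (0.0000, 0.0000, 0.0000)
after link 2: o_2 = (5.9641, 2.3301, 0.0000)
after link 3: o_3 = (10.9641, 2.3301, 3.0000)
after link 4: o_4 = (12.9641, 0.3301, 3.0000)
after link 5: o_5 = (11.5499, 1.7443, 6.0000)
after link 6: o_6 = (11.5499, 1.7443, 10.0000)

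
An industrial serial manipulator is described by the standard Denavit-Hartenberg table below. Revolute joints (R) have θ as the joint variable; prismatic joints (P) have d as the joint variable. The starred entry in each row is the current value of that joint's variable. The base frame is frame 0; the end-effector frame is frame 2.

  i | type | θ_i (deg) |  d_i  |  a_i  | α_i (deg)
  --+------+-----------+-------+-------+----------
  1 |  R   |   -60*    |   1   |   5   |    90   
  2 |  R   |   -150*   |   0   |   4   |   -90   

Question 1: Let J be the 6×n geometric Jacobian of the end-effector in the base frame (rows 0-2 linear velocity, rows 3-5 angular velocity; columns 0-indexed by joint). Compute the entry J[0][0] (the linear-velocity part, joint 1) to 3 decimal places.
axis z_0 = ẑ; lever o_n−o_0 = (0.7679,-1.3301,-1.0000)
cross product → J_v[:, 0] = (1.3301,0.7679,-0.0000)
J_ω[:, 0] = z_0
entry J[0][0] = 1.3301

1.330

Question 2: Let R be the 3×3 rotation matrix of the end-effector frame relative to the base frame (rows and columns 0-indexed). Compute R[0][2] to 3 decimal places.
0.250

End-effector z-axis (col 2 of R) = (0.2500,-0.4330,-0.8660)
R[0][2] = 0.2500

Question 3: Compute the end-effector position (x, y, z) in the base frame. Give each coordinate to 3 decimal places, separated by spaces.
0.768 -1.330 -1.000

after link 1: o_1 = (2.5000, -4.3301, 1.0000)
after link 2: o_2 = (0.7679, -1.3301, -1.0000)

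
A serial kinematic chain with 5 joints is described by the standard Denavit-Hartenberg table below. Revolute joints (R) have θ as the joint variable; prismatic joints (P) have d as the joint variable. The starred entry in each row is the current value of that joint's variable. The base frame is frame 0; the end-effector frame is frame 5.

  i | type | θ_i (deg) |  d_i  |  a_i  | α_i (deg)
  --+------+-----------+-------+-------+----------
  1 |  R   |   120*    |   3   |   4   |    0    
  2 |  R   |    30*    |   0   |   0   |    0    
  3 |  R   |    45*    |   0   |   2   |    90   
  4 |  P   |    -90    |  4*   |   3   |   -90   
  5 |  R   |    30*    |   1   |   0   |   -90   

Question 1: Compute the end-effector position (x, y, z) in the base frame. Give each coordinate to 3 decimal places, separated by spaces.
-5.933 6.551 0.000

after link 1: o_1 = (-2.0000, 3.4641, 3.0000)
after link 2: o_2 = (-2.0000, 3.4641, 3.0000)
after link 3: o_3 = (-3.9319, 2.9465, 3.0000)
after link 4: o_4 = (-4.9671, 6.8102, 0.0000)
after link 5: o_5 = (-5.9331, 6.5513, 0.0000)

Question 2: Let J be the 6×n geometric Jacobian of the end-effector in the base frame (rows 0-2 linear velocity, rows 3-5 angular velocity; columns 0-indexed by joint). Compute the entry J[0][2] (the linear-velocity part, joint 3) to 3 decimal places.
axis z_2 = (0.0000,0.0000,1.0000); lever o_n−o_2 = (-3.9331,3.0872,-3.0000)
cross product → J_v[:, 2] = (-3.0872,-3.9331,0.0000)
J_ω[:, 2] = z_2
entry J[0][2] = -3.0872

-3.087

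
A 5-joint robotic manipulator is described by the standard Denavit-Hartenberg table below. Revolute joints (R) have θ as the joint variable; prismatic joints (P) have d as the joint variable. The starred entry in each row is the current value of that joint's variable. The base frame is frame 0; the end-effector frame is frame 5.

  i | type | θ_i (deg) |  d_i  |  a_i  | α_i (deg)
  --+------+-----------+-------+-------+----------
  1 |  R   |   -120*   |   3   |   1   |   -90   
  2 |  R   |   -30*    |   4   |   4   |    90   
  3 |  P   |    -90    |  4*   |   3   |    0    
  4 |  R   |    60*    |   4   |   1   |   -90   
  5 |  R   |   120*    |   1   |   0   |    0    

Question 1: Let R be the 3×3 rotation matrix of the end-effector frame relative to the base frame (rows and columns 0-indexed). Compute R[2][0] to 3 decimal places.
End-effector x-axis (col 0 of R) = (0.1875,-0.1752,-0.9665)
R[2][0] = -0.9665

-0.967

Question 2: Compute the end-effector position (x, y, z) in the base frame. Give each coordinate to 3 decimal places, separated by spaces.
after link 1: o_1 = (-0.5000, -0.8660, 3.0000)
after link 2: o_2 = (1.2321, -5.8660, 5.0000)
after link 3: o_3 = (-0.3660, -2.6340, 8.4641)
after link 4: o_4 = (-0.1740, -1.3014, 12.3612)
after link 5: o_5 = (0.3595, -2.1095, 12.6112)

0.359 -2.109 12.611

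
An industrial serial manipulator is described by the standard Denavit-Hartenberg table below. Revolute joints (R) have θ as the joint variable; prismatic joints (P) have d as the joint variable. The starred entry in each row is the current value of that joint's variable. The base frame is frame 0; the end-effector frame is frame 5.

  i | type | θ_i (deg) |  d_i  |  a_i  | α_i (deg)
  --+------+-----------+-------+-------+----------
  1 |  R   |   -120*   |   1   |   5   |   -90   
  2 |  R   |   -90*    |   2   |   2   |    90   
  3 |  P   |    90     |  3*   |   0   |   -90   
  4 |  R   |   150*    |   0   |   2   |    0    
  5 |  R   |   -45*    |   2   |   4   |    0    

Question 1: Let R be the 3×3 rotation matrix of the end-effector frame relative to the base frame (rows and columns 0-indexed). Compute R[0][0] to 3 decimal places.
-0.707

End-effector x-axis (col 0 of R) = (-0.7071,-0.7071,-0.0000)
R[0][0] = -0.7071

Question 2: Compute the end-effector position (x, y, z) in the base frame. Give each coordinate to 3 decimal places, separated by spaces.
after link 1: o_1 = (-2.5000, -4.3301, 1.0000)
after link 2: o_2 = (-0.7679, -5.3301, 3.0000)
after link 3: o_3 = (0.7321, -2.7321, 3.0000)
after link 4: o_4 = (-1.2679, -2.7321, 3.0000)
after link 5: o_5 = (-4.0964, -5.5605, 1.0000)

-4.096 -5.560 1.000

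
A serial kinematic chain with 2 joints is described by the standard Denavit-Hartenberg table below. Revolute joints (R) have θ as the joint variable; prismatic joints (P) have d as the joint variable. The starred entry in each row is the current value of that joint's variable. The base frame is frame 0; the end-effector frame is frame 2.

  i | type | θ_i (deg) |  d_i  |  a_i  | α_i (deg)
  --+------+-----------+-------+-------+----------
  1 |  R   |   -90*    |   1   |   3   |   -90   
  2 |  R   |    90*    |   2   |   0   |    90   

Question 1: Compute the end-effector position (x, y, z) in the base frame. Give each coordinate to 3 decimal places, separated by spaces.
after link 1: o_1 = (0.0000, -3.0000, 1.0000)
after link 2: o_2 = (2.0000, -3.0000, 1.0000)

2.000 -3.000 1.000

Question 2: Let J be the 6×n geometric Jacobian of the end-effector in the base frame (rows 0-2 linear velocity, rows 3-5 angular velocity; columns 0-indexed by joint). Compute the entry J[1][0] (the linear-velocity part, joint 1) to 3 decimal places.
2.000

axis z_0 = ẑ; lever o_n−o_0 = (2.0000,-3.0000,1.0000)
cross product → J_v[:, 0] = (3.0000,2.0000,-0.0000)
J_ω[:, 0] = z_0
entry J[1][0] = 2.0000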